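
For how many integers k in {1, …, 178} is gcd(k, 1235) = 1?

1235 = 5·13·19. Inclusion–exclusion on these primes:
178 − ⌊178/5⌋ − ⌊178/13⌋ − ⌊178/19⌋ + ⌊178/65⌋ + ⌊178/95⌋ + ⌊178/247⌋ − ⌊178/1235⌋ = 124

124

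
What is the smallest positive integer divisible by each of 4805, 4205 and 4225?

3414649225

lcm(4805, 4205) = 4805·4205/gcd = 20205025/5 = 4041005
lcm(4041005, 4225) = 4041005·4225/gcd = 17073246125/5 = 3414649225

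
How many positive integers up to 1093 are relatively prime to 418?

418 = 2·11·19. Inclusion–exclusion on these primes:
1093 − ⌊1093/2⌋ − ⌊1093/11⌋ − ⌊1093/19⌋ + ⌊1093/22⌋ + ⌊1093/38⌋ + ⌊1093/209⌋ − ⌊1093/418⌋ = 471

471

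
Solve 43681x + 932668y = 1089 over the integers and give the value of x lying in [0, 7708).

gcd(43681, 932668) = 121 (Euclid: 932668 = 21·43681 + 15367; 43681 = 2·15367 + 12947; 15367 = 1·12947 + 2420; 12947 = 5·2420 + 847; 2420 = 2·847 + 726; 847 = 1·726 + 121; 726 = 6·121 + 0), and 121 | 1089.
Extended Euclid: 43681·(1153) + 932668·(-54) = 121. Scale by 9: x₀ = 10377.
General solution x = x₀ + 7708t; reducing mod 7708 gives x = 2669 (and y = -125).

2669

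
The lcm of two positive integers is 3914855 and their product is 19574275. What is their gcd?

From gcd × lcm = mn: gcd = 19574275 / 3914855 = 5.

5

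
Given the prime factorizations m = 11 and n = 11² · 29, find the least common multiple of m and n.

3509

max exponent per prime: 11² · 29 = 3509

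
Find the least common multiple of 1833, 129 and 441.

1833 = 3 · 13 · 47; 129 = 3 · 43; 441 = 3² · 7²
lcm takes max exponent of each prime: 3² · 7² · 13 · 43 · 47 = 11586393

11586393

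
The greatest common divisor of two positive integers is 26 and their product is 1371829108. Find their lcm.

52762658

For any two positive integers, gcd × lcm equals their product. Hence lcm = 1371829108 / 26 = 52762658.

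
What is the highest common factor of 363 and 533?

363 = 3 · 11²
533 = 13 · 41
Common: 1 = 1

1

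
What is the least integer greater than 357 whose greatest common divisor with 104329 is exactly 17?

374

104329 = 17·6137. Any m with gcd(m, 104329) = 17 is a multiple of 17, say 17s, with s coprime to 6137.
Need s > 357/17, so s ≥ 22. First s ≥ 22 with gcd(s, 6137) = 1 is s = 22. Thus m = 17·22 = 374.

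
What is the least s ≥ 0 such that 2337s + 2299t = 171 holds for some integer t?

65

Euclid: 2337 = 1·2299 + 38; 2299 = 60·38 + 19; 38 = 2·19 + 0 → gcd = 19; 171 = 19·9.
Back-substitution yields 2337·(-60) + 2299·(61) = 19, so one solution is s = -60·9 = -540, t = 61·9 = 549.
Solutions in s differ by 2299/19 = 121; the one in [0, 121) is -540 mod 121 = 65.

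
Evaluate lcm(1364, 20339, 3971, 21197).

1754446777292

1364 = 2² · 11 · 31; 20339 = 11 · 43²; 3971 = 11 · 19²; 21197 = 11 · 41 · 47
lcm takes max exponent of each prime: 2² · 11 · 19² · 31 · 41 · 43² · 47 = 1754446777292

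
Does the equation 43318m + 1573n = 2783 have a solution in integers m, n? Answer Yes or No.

By Bézout, 43318m + 1573n = 2783 has integer solutions iff gcd(43318, 1573) | 2783.
Euclid: 43318 = 27·1573 + 847; 1573 = 1·847 + 726; 847 = 1·726 + 121; 726 = 6·121 + 0. gcd = 121; 2783 mod 121 = 0. Yes.

Yes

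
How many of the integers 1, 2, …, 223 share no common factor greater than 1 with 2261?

2261 = 7·17·19. Inclusion–exclusion on these primes:
223 − ⌊223/7⌋ − ⌊223/17⌋ − ⌊223/19⌋ + ⌊223/119⌋ + ⌊223/133⌋ + ⌊223/323⌋ − ⌊223/2261⌋ = 170

170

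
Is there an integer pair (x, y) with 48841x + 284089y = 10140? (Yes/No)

By Bézout, 48841x + 284089y = 10140 has integer solutions iff gcd(48841, 284089) | 10140.
Euclid: 284089 = 5·48841 + 39884; 48841 = 1·39884 + 8957; 39884 = 4·8957 + 4056; 8957 = 2·4056 + 845; 4056 = 4·845 + 676; 845 = 1·676 + 169; 676 = 4·169 + 0. gcd = 169; 10140 mod 169 = 0. Yes.

Yes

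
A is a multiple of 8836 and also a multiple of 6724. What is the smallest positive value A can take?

8836 = 2² · 47²; 6724 = 2² · 41²
max exponents: 2² · 41² · 47² = 14853316

14853316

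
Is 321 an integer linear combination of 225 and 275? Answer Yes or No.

No

By Bézout, 225s + 275t = 321 has integer solutions iff gcd(225, 275) | 321.
Euclid: 275 = 1·225 + 50; 225 = 4·50 + 25; 50 = 2·25 + 0. gcd = 25; 321 mod 25 = 21. No.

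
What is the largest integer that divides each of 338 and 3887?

Euclid: 3887 = 11·338 + 169; 338 = 2·169 + 0. Last nonzero remainder: 169.

169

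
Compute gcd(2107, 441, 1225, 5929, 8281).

gcd(2107, 441): 2107 = 4·441 + 343; 441 = 1·343 + 98; 343 = 3·98 + 49; 98 = 2·49 + 0 → 49
gcd(49, 1225): 1225 = 25·49 + 0 → 49
gcd(49, 5929): 5929 = 121·49 + 0 → 49
gcd(49, 8281): 8281 = 169·49 + 0 → 49

49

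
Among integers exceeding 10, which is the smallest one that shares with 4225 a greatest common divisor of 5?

Multiples of 5 above 10: 5·3, 5·4, … . Need the cofactor coprime to 4225/5 = 845.
Checking s = 3, 4, … the first with gcd(s, 845) = 1 is s = 3, giving 15.

15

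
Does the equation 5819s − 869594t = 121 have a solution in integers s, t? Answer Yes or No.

gcd(5819, 869594): 869594 = 149·5819 + 2563; 5819 = 2·2563 + 693; 2563 = 3·693 + 484; 693 = 1·484 + 209; 484 = 2·209 + 66; 209 = 3·66 + 11; 66 = 6·11 + 0 → 11
11 divides 121, so a solution exists.

Yes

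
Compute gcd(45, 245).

Euclid: 245 = 5·45 + 20; 45 = 2·20 + 5; 20 = 4·5 + 0. Last nonzero remainder: 5.

5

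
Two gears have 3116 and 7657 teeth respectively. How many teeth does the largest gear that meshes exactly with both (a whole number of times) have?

19

3116 = 2² · 19 · 41
7657 = 13 · 19 · 31
Common: 19 = 19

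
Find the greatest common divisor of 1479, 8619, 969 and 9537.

gcd(1479, 8619): 8619 = 5·1479 + 1224; 1479 = 1·1224 + 255; 1224 = 4·255 + 204; 255 = 1·204 + 51; 204 = 4·51 + 0 → 51
gcd(51, 969): 969 = 19·51 + 0 → 51
gcd(51, 9537): 9537 = 187·51 + 0 → 51

51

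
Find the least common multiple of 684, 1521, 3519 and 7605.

225990180

lcm(684, 1521) = 684·1521/gcd = 1040364/9 = 115596
lcm(115596, 3519) = 115596·3519/gcd = 406782324/9 = 45198036
lcm(45198036, 7605) = 45198036·7605/gcd = 343731063780/1521 = 225990180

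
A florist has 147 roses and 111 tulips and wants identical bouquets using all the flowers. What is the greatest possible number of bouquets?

Euclid: 147 = 1·111 + 36; 111 = 3·36 + 3; 36 = 12·3 + 0. Last nonzero remainder: 3.

3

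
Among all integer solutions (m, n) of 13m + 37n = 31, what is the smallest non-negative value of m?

28

gcd(13, 37) = 1 (Euclid: 37 = 2·13 + 11; 13 = 1·11 + 2; 11 = 5·2 + 1; 2 = 2·1 + 0), and 1 | 31.
Extended Euclid: 13·(-17) + 37·(6) = 1. Scale by 31: m₀ = -527.
General solution m = m₀ + 37t; reducing mod 37 gives m = 28 (and n = -9).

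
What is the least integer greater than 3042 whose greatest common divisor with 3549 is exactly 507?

Multiples of 507 above 3042: 507·7, 507·8, … . Need the cofactor coprime to 3549/507 = 7.
Checking s = 7, 8, … the first with gcd(s, 7) = 1 is s = 8, giving 4056.

4056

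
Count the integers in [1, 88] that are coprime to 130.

Prime factors of 130: 2, 5, 13. Count integers ≤ 88 divisible by none of them.
By inclusion–exclusion: 88 − ⌊88/2⌋ − ⌊88/5⌋ − ⌊88/13⌋ + ⌊88/10⌋ + ⌊88/26⌋ + ⌊88/65⌋ − ⌊88/130⌋ = 33.

33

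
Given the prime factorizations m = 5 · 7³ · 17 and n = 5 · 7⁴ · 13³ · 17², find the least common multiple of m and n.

max exponent per prime: 5 · 7⁴ · 13³ · 17² = 7622370665

7622370665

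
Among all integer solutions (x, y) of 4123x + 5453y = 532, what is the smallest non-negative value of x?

gcd(4123, 5453) = 133 (Euclid: 5453 = 1·4123 + 1330; 4123 = 3·1330 + 133; 1330 = 10·133 + 0), and 133 | 532.
Extended Euclid: 4123·(4) + 5453·(-3) = 133. Scale by 4: x₀ = 16.
General solution x = x₀ + 41t; reducing mod 41 gives x = 16 (and y = -12).

16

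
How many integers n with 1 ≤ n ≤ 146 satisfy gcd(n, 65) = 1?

108

Prime factors of 65: 5, 13. Count integers ≤ 146 divisible by none of them.
By inclusion–exclusion: 146 − ⌊146/5⌋ − ⌊146/13⌋ + ⌊146/65⌋ = 108.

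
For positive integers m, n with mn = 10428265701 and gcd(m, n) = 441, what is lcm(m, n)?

23646861

Since gcd(m,n)·lcm(m,n) = mn, lcm = 10428265701/441 = 23646861.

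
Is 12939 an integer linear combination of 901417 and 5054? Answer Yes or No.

No

gcd(901417, 5054): 901417 = 178·5054 + 1805; 5054 = 2·1805 + 1444; 1805 = 1·1444 + 361; 1444 = 4·361 + 0 → 361
361 does not divide 12939, so a solution does not exist.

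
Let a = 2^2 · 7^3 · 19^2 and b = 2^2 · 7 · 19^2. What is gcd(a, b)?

10108

min exponent per shared prime: 2^2 · 7 · 19^2 = 10108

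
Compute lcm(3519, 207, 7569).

2959479

3519 = 3² · 17 · 23; 207 = 3² · 23; 7569 = 3² · 29²
lcm takes max exponent of each prime: 3² · 17 · 23 · 29² = 2959479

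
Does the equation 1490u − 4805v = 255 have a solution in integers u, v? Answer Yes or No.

Yes

gcd(1490, 4805): 4805 = 3·1490 + 335; 1490 = 4·335 + 150; 335 = 2·150 + 35; 150 = 4·35 + 10; 35 = 3·10 + 5; 10 = 2·5 + 0 → 5
5 divides 255, so a solution exists.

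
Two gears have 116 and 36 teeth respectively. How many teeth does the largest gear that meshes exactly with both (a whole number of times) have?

4

Euclid: 116 = 3·36 + 8; 36 = 4·8 + 4; 8 = 2·4 + 0. Last nonzero remainder: 4.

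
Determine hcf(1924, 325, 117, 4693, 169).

gcd(1924, 325): 1924 = 5·325 + 299; 325 = 1·299 + 26; 299 = 11·26 + 13; 26 = 2·13 + 0 → 13
gcd(13, 117): 117 = 9·13 + 0 → 13
gcd(13, 4693): 4693 = 361·13 + 0 → 13
gcd(13, 169): 169 = 13·13 + 0 → 13

13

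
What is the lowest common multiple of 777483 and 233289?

777483 = 3² · 7² · 41 · 43; 233289 = 3² · 7² · 23²
max exponents: 3² · 7² · 23² · 41 · 43 = 411288507

411288507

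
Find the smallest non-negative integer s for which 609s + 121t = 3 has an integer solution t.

gcd(609, 121) = 1 (Euclid: 609 = 5·121 + 4; 121 = 30·4 + 1; 4 = 4·1 + 0), and 1 | 3.
Extended Euclid: 609·(-30) + 121·(151) = 1. Scale by 3: s₀ = -90.
General solution s = s₀ + 121k; reducing mod 121 gives s = 31 (and t = -156).

31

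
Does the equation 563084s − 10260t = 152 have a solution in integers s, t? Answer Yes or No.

Yes

gcd(563084, 10260): 563084 = 54·10260 + 9044; 10260 = 1·9044 + 1216; 9044 = 7·1216 + 532; 1216 = 2·532 + 152; 532 = 3·152 + 76; 152 = 2·76 + 0 → 76
76 divides 152, so a solution exists.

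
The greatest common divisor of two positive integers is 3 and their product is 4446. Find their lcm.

1482

gcd·lcm = product, so lcm = 4446/3 = 1482.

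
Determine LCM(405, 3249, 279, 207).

104244165

lcm(405, 3249) = 405·3249/gcd = 1315845/9 = 146205
lcm(146205, 279) = 146205·279/gcd = 40791195/9 = 4532355
lcm(4532355, 207) = 4532355·207/gcd = 938197485/9 = 104244165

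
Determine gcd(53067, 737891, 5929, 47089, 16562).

49

53067 = 3 · 7² · 19²; 737891 = 7² · 11 · 37²; 5929 = 7² · 11²; 47089 = 7² · 31²; 16562 = 2 · 7² · 13²
gcd takes min exponent of each prime: 7² = 49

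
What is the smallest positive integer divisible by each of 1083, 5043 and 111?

lcm(1083, 5043) = 1083·5043/gcd = 5461569/3 = 1820523
lcm(1820523, 111) = 1820523·111/gcd = 202078053/3 = 67359351

67359351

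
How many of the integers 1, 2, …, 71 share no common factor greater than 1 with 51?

Prime factors of 51: 3, 17. Count integers ≤ 71 divisible by none of them.
By inclusion–exclusion: 71 − ⌊71/3⌋ − ⌊71/17⌋ + ⌊71/51⌋ = 45.

45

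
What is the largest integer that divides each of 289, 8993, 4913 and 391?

17

gcd(289, 8993): 8993 = 31·289 + 34; 289 = 8·34 + 17; 34 = 2·17 + 0 → 17
gcd(17, 4913): 4913 = 289·17 + 0 → 17
gcd(17, 391): 391 = 23·17 + 0 → 17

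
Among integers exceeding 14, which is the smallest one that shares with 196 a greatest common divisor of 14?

Multiples of 14 above 14: 14·2, 14·3, … . Need the cofactor coprime to 196/14 = 14.
Checking s = 2, 3, … the first with gcd(s, 14) = 1 is s = 3, giving 42.

42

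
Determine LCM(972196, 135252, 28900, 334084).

972196 = 2² · 17² · 29²; 135252 = 2² · 3² · 13 · 17²; 28900 = 2² · 5² · 17²; 334084 = 2² · 17⁴
lcm takes max exponent of each prime: 2² · 3² · 5² · 13 · 17⁴ · 29² = 821821583700

821821583700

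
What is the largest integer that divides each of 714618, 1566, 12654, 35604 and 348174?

714618 = 2 · 3² · 29 · 37²; 1566 = 2 · 3³ · 29; 12654 = 2 · 3² · 19 · 37; 35604 = 2² · 3² · 23 · 43; 348174 = 2 · 3² · 23 · 29²
gcd takes min exponent of each prime: 2 · 3² = 18

18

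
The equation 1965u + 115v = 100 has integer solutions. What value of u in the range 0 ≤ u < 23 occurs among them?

10

gcd(1965, 115) = 5 (Euclid: 1965 = 17·115 + 10; 115 = 11·10 + 5; 10 = 2·5 + 0), and 5 | 100.
Extended Euclid: 1965·(-11) + 115·(188) = 5. Scale by 20: u₀ = -220.
General solution u = u₀ + 23t; reducing mod 23 gives u = 10 (and v = -170).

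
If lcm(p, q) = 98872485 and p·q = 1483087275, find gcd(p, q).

gcd·lcm = product, so gcd = 1483087275/98872485 = 15.

15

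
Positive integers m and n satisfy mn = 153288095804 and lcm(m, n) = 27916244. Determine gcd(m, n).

5491

gcd·lcm = product, so gcd = 153288095804/27916244 = 5491.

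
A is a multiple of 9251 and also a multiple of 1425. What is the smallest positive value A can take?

13182675

9251 = 11 · 29²; 1425 = 3 · 5² · 19
max exponents: 3 · 5² · 11 · 19 · 29² = 13182675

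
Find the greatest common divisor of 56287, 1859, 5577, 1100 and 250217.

11

gcd(56287, 1859): 56287 = 30·1859 + 517; 1859 = 3·517 + 308; 517 = 1·308 + 209; 308 = 1·209 + 99; 209 = 2·99 + 11; 99 = 9·11 + 0 → 11
gcd(11, 5577): 5577 = 507·11 + 0 → 11
gcd(11, 1100): 1100 = 100·11 + 0 → 11
gcd(11, 250217): 250217 = 22747·11 + 0 → 11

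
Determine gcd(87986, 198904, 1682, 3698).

2

gcd(87986, 198904): 198904 = 2·87986 + 22932; 87986 = 3·22932 + 19190; 22932 = 1·19190 + 3742; 19190 = 5·3742 + 480; 3742 = 7·480 + 382; 480 = 1·382 + 98; 382 = 3·98 + 88; 98 = 1·88 + 10; 88 = 8·10 + 8; 10 = 1·8 + 2; 8 = 4·2 + 0 → 2
gcd(2, 1682): 1682 = 841·2 + 0 → 2
gcd(2, 3698): 3698 = 1849·2 + 0 → 2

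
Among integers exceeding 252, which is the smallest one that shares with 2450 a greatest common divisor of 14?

266

gcd(x, 2450) = 14 forces 14 | x; write x = 14s. Then gcd(14s, 14·175) = 14·gcd(s, 175), so need gcd(s, 175) = 1.
14s > 252 gives s ≥ 19. The least s ≥ 19 coprime to 175 is 19, so x = 14·19 = 266.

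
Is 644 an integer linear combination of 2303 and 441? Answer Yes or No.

By Bézout, 2303m − 441n = 644 has integer solutions iff gcd(2303, 441) | 644.
Euclid: 2303 = 5·441 + 98; 441 = 4·98 + 49; 98 = 2·49 + 0. gcd = 49; 644 mod 49 = 7. No.

No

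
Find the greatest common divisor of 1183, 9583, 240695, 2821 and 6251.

7

1183 = 7 · 13²; 9583 = 7 · 37²; 240695 = 5 · 7 · 13 · 23²; 2821 = 7 · 13 · 31; 6251 = 7 · 19 · 47
gcd takes min exponent of each prime: 7 = 7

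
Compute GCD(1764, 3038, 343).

49

1764 = 2² · 3² · 7²; 3038 = 2 · 7² · 31; 343 = 7³
gcd takes min exponent of each prime: 7² = 49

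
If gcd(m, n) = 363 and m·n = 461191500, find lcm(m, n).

1270500

For any two positive integers, gcd × lcm equals their product. Hence lcm = 461191500 / 363 = 1270500.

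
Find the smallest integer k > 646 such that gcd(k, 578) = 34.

680

Multiples of 34 above 646: 34·20, 34·21, … . Need the cofactor coprime to 578/34 = 17.
Checking s = 20, 21, … the first with gcd(s, 17) = 1 is s = 20, giving 680.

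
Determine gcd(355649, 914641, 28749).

gcd(355649, 914641): 914641 = 2·355649 + 203343; 355649 = 1·203343 + 152306; 203343 = 1·152306 + 51037; 152306 = 2·51037 + 50232; 51037 = 1·50232 + 805; 50232 = 62·805 + 322; 805 = 2·322 + 161; 322 = 2·161 + 0 → 161
gcd(161, 28749): 28749 = 178·161 + 91; 161 = 1·91 + 70; 91 = 1·70 + 21; 70 = 3·21 + 7; 21 = 3·7 + 0 → 7

7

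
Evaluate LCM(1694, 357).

gcd first: 1694 = 4·357 + 266; 357 = 1·266 + 91; 266 = 2·91 + 84; 91 = 1·84 + 7; 84 = 12·7 + 0 → gcd = 7
lcm = 1694·357/gcd = 604758/7 = 86394

86394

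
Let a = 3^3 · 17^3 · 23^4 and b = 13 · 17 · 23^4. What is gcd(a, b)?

4757297

min exponent per shared prime: 17 · 23^4 = 4757297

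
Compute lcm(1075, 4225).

181675

1075 = 5² · 43; 4225 = 5² · 13²
max exponents: 5² · 13² · 43 = 181675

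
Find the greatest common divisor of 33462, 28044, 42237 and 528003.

gcd(33462, 28044): 33462 = 1·28044 + 5418; 28044 = 5·5418 + 954; 5418 = 5·954 + 648; 954 = 1·648 + 306; 648 = 2·306 + 36; 306 = 8·36 + 18; 36 = 2·18 + 0 → 18
gcd(18, 42237): 42237 = 2346·18 + 9; 18 = 2·9 + 0 → 9
gcd(9, 528003): 528003 = 58667·9 + 0 → 9

9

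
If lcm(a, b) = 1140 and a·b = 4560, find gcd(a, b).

4

From gcd × lcm = ab: gcd = 4560 / 1140 = 4.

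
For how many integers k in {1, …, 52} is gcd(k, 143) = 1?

Prime factors of 143: 11, 13. Count integers ≤ 52 divisible by none of them.
By inclusion–exclusion: 52 − ⌊52/11⌋ − ⌊52/13⌋ + ⌊52/143⌋ = 44.

44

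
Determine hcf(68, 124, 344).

4

gcd(68, 124): 124 = 1·68 + 56; 68 = 1·56 + 12; 56 = 4·12 + 8; 12 = 1·8 + 4; 8 = 2·4 + 0 → 4
gcd(4, 344): 344 = 86·4 + 0 → 4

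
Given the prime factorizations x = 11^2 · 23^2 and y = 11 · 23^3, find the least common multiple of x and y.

max exponent per prime: 11^2 · 23^3 = 1472207

1472207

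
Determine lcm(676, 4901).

gcd first: 4901 = 7·676 + 169; 676 = 4·169 + 0 → gcd = 169
lcm = 676·4901/gcd = 3313076/169 = 19604

19604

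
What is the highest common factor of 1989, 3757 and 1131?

13

1989 = 3² · 13 · 17; 3757 = 13 · 17²; 1131 = 3 · 13 · 29
gcd takes min exponent of each prime: 13 = 13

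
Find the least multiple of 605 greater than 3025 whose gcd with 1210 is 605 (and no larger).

1210 = 605·2. Any x with gcd(x, 1210) = 605 is a multiple of 605, say 605s, with s coprime to 2.
Need s > 3025/605, so s ≥ 6. First s ≥ 6 with gcd(s, 2) = 1 is s = 7. Thus x = 605·7 = 4235.

4235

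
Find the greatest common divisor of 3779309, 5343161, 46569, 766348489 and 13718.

361

gcd(3779309, 5343161): 5343161 = 1·3779309 + 1563852; 3779309 = 2·1563852 + 651605; 1563852 = 2·651605 + 260642; 651605 = 2·260642 + 130321; 260642 = 2·130321 + 0 → 130321
gcd(130321, 46569): 130321 = 2·46569 + 37183; 46569 = 1·37183 + 9386; 37183 = 3·9386 + 9025; 9386 = 1·9025 + 361; 9025 = 25·361 + 0 → 361
gcd(361, 766348489): 766348489 = 2122849·361 + 0 → 361
gcd(361, 13718): 13718 = 38·361 + 0 → 361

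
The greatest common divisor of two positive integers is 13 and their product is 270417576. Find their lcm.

Since gcd(u,v)·lcm(u,v) = uv, lcm = 270417576/13 = 20801352.

20801352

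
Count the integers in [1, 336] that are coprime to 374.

144

Prime factors of 374: 2, 11, 17. Count integers ≤ 336 divisible by none of them.
By inclusion–exclusion: 336 − ⌊336/2⌋ − ⌊336/11⌋ − ⌊336/17⌋ + ⌊336/22⌋ + ⌊336/34⌋ + ⌊336/187⌋ − ⌊336/374⌋ = 144.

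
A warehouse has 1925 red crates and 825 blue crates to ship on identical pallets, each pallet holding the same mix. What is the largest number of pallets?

1925 = 5² · 7 · 11
825 = 3 · 5² · 11
Common: 5² · 11 = 275

275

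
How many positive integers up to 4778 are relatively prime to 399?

2587

399 = 3·7·19. Inclusion–exclusion on these primes:
4778 − ⌊4778/3⌋ − ⌊4778/7⌋ − ⌊4778/19⌋ + ⌊4778/21⌋ + ⌊4778/57⌋ + ⌊4778/133⌋ − ⌊4778/399⌋ = 2587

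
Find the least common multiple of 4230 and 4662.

1095570

4230 = 2 · 3² · 5 · 47; 4662 = 2 · 3² · 7 · 37
max exponents: 2 · 3² · 5 · 7 · 37 · 47 = 1095570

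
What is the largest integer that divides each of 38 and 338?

38 = 2 · 19
338 = 2 · 13²
Common: 2 = 2

2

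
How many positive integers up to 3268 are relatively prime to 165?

165 = 3·5·11. Inclusion–exclusion on these primes:
3268 − ⌊3268/3⌋ − ⌊3268/5⌋ − ⌊3268/11⌋ + ⌊3268/15⌋ + ⌊3268/33⌋ + ⌊3268/55⌋ − ⌊3268/165⌋ = 1585

1585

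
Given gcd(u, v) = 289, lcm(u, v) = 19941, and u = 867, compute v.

Using uv = gcd(u,v)·lcm(u,v) = 289·19941 = 5762949, we get v = 5762949/867 = 6647.

6647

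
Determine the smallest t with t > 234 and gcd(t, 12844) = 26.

286

gcd(t, 12844) = 26 forces 26 | t; write t = 26s. Then gcd(26s, 26·494) = 26·gcd(s, 494), so need gcd(s, 494) = 1.
26s > 234 gives s ≥ 10. The least s ≥ 10 coprime to 494 is 11, so t = 26·11 = 286.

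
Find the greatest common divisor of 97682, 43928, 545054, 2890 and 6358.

97682 = 2 · 13² · 17²; 43928 = 2³ · 17² · 19; 545054 = 2 · 17² · 23 · 41; 2890 = 2 · 5 · 17²; 6358 = 2 · 11 · 17²
gcd takes min exponent of each prime: 2 · 17² = 578

578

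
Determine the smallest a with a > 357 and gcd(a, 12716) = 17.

gcd(a, 12716) = 17 forces 17 | a; write a = 17s. Then gcd(17s, 17·748) = 17·gcd(s, 748), so need gcd(s, 748) = 1.
17s > 357 gives s ≥ 22. The least s ≥ 22 coprime to 748 is 23, so a = 17·23 = 391.

391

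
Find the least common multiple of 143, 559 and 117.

143 = 11 · 13; 559 = 13 · 43; 117 = 3² · 13
lcm takes max exponent of each prime: 3² · 11 · 13 · 43 = 55341

55341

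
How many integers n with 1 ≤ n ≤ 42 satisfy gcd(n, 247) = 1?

37

Prime factors of 247: 13, 19. Count integers ≤ 42 divisible by none of them.
By inclusion–exclusion: 42 − ⌊42/13⌋ − ⌊42/19⌋ + ⌊42/247⌋ = 37.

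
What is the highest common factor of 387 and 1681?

1

387 = 3² · 43
1681 = 41²
Common: 1 = 1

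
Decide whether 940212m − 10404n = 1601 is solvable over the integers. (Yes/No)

gcd(940212, 10404): 940212 = 90·10404 + 3852; 10404 = 2·3852 + 2700; 3852 = 1·2700 + 1152; 2700 = 2·1152 + 396; 1152 = 2·396 + 360; 396 = 1·360 + 36; 360 = 10·36 + 0 → 36
36 does not divide 1601, so a solution does not exist.

No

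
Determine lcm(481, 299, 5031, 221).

lcm(481, 299) = 481·299/gcd = 143819/13 = 11063
lcm(11063, 5031) = 11063·5031/gcd = 55657953/13 = 4281381
lcm(4281381, 221) = 4281381·221/gcd = 946185201/13 = 72783477

72783477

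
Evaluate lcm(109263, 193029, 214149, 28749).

109263 = 3 · 7 · 11² · 43; 193029 = 3 · 37² · 47; 214149 = 3 · 13 · 17² · 19; 28749 = 3 · 7 · 37²
lcm takes max exponent of each prime: 3 · 7 · 11² · 13 · 17² · 19 · 37² · 43 · 47 = 501844562266047

501844562266047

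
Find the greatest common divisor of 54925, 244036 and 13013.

gcd(54925, 244036): 244036 = 4·54925 + 24336; 54925 = 2·24336 + 6253; 24336 = 3·6253 + 5577; 6253 = 1·5577 + 676; 5577 = 8·676 + 169; 676 = 4·169 + 0 → 169
gcd(169, 13013): 13013 = 77·169 + 0 → 169

169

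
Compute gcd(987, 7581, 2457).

21

987 = 3 · 7 · 47; 7581 = 3 · 7 · 19²; 2457 = 3³ · 7 · 13
gcd takes min exponent of each prime: 3 · 7 = 21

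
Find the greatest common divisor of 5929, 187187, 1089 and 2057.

121

5929 = 7² · 11²; 187187 = 7 · 11² · 13 · 17; 1089 = 3² · 11²; 2057 = 11² · 17
gcd takes min exponent of each prime: 11² = 121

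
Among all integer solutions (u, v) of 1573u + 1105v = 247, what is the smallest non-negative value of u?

Reduce mod 1105: 1573u ≡ 247 (mod 1105). With g = gcd(1573, 1105) = 13 dividing 247, divide through: 121u ≡ 19 (mod 85).
Since gcd(121, 85) = 1, u ≡ 19·(121)⁻¹ ≡ 69 (mod 85). Smallest non-negative: 69.

69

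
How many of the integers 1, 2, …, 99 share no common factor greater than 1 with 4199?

82

4199 = 13·17·19. Inclusion–exclusion on these primes:
99 − ⌊99/13⌋ − ⌊99/17⌋ − ⌊99/19⌋ + ⌊99/221⌋ + ⌊99/247⌋ + ⌊99/323⌋ − ⌊99/4199⌋ = 82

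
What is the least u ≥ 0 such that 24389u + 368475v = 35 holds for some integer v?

Euclid: 368475 = 15·24389 + 2640; 24389 = 9·2640 + 629; 2640 = 4·629 + 124; 629 = 5·124 + 9; 124 = 13·9 + 7; 9 = 1·7 + 2; 7 = 3·2 + 1; 2 = 2·1 + 0 → gcd = 1; 35 = 1·35.
Back-substitution yields 24389·(-163441) + 368475·(10818) = 1, so one solution is u = -163441·35 = -5720435, v = 10818·35 = 378630.
Solutions in u differ by 368475/1 = 368475; the one in [0, 368475) is -5720435 mod 368475 = 175165.

175165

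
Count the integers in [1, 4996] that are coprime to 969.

969 = 3·17·19. Inclusion–exclusion on these primes:
4996 − ⌊4996/3⌋ − ⌊4996/17⌋ − ⌊4996/19⌋ + ⌊4996/51⌋ + ⌊4996/57⌋ + ⌊4996/323⌋ − ⌊4996/969⌋ = 2970

2970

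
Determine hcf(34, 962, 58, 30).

gcd(34, 962): 962 = 28·34 + 10; 34 = 3·10 + 4; 10 = 2·4 + 2; 4 = 2·2 + 0 → 2
gcd(2, 58): 58 = 29·2 + 0 → 2
gcd(2, 30): 30 = 15·2 + 0 → 2

2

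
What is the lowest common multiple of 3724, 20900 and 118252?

30275468300

3724 = 2² · 7² · 19; 20900 = 2² · 5² · 11 · 19; 118252 = 2² · 17 · 37 · 47
lcm takes max exponent of each prime: 2² · 5² · 7² · 11 · 17 · 19 · 37 · 47 = 30275468300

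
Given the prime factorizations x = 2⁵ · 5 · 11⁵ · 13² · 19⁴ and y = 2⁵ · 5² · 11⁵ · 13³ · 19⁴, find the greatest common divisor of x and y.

min exponent per shared prime: 2⁵ · 5 · 11⁵ · 13² · 19⁴ = 567524372111840

567524372111840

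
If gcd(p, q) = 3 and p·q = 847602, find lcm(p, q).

282534

gcd·lcm = product, so lcm = 847602/3 = 282534.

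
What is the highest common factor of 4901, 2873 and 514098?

169

4901 = 13² · 29; 2873 = 13² · 17; 514098 = 2 · 3² · 13⁴
gcd takes min exponent of each prime: 13² = 169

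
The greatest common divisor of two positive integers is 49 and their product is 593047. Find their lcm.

12103

For any two positive integers, gcd × lcm equals their product. Hence lcm = 593047 / 49 = 12103.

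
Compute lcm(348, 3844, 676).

56518332

348 = 2² · 3 · 29; 3844 = 2² · 31²; 676 = 2² · 13²
lcm takes max exponent of each prime: 2² · 3 · 13² · 29 · 31² = 56518332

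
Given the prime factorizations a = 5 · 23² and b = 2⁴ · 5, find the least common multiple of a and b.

max exponent per prime: 2⁴ · 5 · 23² = 42320

42320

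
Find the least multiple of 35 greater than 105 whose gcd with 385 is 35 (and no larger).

385 = 35·11. Any x with gcd(x, 385) = 35 is a multiple of 35, say 35s, with s coprime to 11.
Need s > 105/35, so s ≥ 4. First s ≥ 4 with gcd(s, 11) = 1 is s = 4. Thus x = 35·4 = 140.

140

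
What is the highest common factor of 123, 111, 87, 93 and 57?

3

gcd(123, 111): 123 = 1·111 + 12; 111 = 9·12 + 3; 12 = 4·3 + 0 → 3
gcd(3, 87): 87 = 29·3 + 0 → 3
gcd(3, 93): 93 = 31·3 + 0 → 3
gcd(3, 57): 57 = 19·3 + 0 → 3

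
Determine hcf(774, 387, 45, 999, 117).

9

gcd(774, 387): 774 = 2·387 + 0 → 387
gcd(387, 45): 387 = 8·45 + 27; 45 = 1·27 + 18; 27 = 1·18 + 9; 18 = 2·9 + 0 → 9
gcd(9, 999): 999 = 111·9 + 0 → 9
gcd(9, 117): 117 = 13·9 + 0 → 9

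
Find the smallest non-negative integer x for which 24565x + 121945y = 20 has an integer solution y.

1663

Reduce mod 121945: 24565x ≡ 20 (mod 121945). With g = gcd(24565, 121945) = 5 dividing 20, divide through: 4913x ≡ 4 (mod 24389).
Since gcd(4913, 24389) = 1, x ≡ 4·(4913)⁻¹ ≡ 1663 (mod 24389). Smallest non-negative: 1663.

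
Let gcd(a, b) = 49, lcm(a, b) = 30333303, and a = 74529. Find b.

19943

Using ab = gcd(a,b)·lcm(a,b) = 49·30333303 = 1486331847, we get b = 1486331847/74529 = 19943.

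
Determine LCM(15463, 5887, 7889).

15463 = 7 · 47²; 5887 = 7 · 29²; 7889 = 7³ · 23
lcm takes max exponent of each prime: 7³ · 23 · 29² · 47² = 14655939641

14655939641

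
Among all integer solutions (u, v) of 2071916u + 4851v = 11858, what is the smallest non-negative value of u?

4

Reduce mod 4851: 2071916u ≡ 11858 (mod 4851). With g = gcd(2071916, 4851) = 539 dividing 11858, divide through: 3844u ≡ 22 (mod 9).
Since gcd(3844, 9) = 1, u ≡ 22·(3844)⁻¹ ≡ 4 (mod 9). Smallest non-negative: 4.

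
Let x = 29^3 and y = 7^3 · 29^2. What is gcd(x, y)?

841

min exponent per shared prime: 29^2 = 841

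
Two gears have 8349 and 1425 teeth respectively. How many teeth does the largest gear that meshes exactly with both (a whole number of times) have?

Euclid: 8349 = 5·1425 + 1224; 1425 = 1·1224 + 201; 1224 = 6·201 + 18; 201 = 11·18 + 3; 18 = 6·3 + 0. Last nonzero remainder: 3.

3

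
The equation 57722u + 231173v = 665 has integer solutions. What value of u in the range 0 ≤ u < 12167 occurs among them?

8102

Reduce mod 231173: 57722u ≡ 665 (mod 231173). With g = gcd(57722, 231173) = 19 dividing 665, divide through: 3038u ≡ 35 (mod 12167).
Since gcd(3038, 12167) = 1, u ≡ 35·(3038)⁻¹ ≡ 8102 (mod 12167). Smallest non-negative: 8102.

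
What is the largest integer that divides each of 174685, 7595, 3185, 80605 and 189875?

245

174685 = 5 · 7² · 23 · 31; 7595 = 5 · 7² · 31; 3185 = 5 · 7² · 13; 80605 = 5 · 7³ · 47; 189875 = 5³ · 7² · 31
gcd takes min exponent of each prime: 5 · 7² = 245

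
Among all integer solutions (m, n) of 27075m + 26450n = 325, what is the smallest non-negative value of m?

593

gcd(27075, 26450) = 25 (Euclid: 27075 = 1·26450 + 625; 26450 = 42·625 + 200; 625 = 3·200 + 25; 200 = 8·25 + 0), and 25 | 325.
Extended Euclid: 27075·(127) + 26450·(-130) = 25. Scale by 13: m₀ = 1651.
General solution m = m₀ + 1058t; reducing mod 1058 gives m = 593 (and n = -607).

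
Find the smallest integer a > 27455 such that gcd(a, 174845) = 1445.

gcd(a, 174845) = 1445 forces 1445 | a; write a = 1445s. Then gcd(1445s, 1445·121) = 1445·gcd(s, 121), so need gcd(s, 121) = 1.
1445s > 27455 gives s ≥ 20. The least s ≥ 20 coprime to 121 is 20, so a = 1445·20 = 28900.

28900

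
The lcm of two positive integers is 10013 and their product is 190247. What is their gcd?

From gcd × lcm = mn: gcd = 190247 / 10013 = 19.

19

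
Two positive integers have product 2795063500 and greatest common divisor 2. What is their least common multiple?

1397531750

For any two positive integers, gcd × lcm equals their product. Hence lcm = 2795063500 / 2 = 1397531750.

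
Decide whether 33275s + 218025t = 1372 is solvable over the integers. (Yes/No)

gcd(33275, 218025): 218025 = 6·33275 + 18375; 33275 = 1·18375 + 14900; 18375 = 1·14900 + 3475; 14900 = 4·3475 + 1000; 3475 = 3·1000 + 475; 1000 = 2·475 + 50; 475 = 9·50 + 25; 50 = 2·25 + 0 → 25
25 does not divide 1372, so a solution does not exist.

No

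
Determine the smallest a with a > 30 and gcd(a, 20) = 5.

35

20 = 5·4. Any a with gcd(a, 20) = 5 is a multiple of 5, say 5s, with s coprime to 4.
Need s > 30/5, so s ≥ 7. First s ≥ 7 with gcd(s, 4) = 1 is s = 7. Thus a = 5·7 = 35.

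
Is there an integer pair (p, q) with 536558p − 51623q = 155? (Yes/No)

gcd(536558, 51623): 536558 = 10·51623 + 20328; 51623 = 2·20328 + 10967; 20328 = 1·10967 + 9361; 10967 = 1·9361 + 1606; 9361 = 5·1606 + 1331; 1606 = 1·1331 + 275; 1331 = 4·275 + 231; 275 = 1·231 + 44; 231 = 5·44 + 11; 44 = 4·11 + 0 → 11
11 does not divide 155, so a solution does not exist.

No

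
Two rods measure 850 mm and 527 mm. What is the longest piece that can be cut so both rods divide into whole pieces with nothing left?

17

Euclid: 850 = 1·527 + 323; 527 = 1·323 + 204; 323 = 1·204 + 119; 204 = 1·119 + 85; 119 = 1·85 + 34; 85 = 2·34 + 17; 34 = 2·17 + 0. Last nonzero remainder: 17.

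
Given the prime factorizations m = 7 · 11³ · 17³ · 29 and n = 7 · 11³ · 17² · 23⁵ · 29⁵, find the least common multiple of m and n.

max exponent per prime: 7 · 11³ · 17³ · 23⁵ · 29⁵ = 6042992137716521111047

6042992137716521111047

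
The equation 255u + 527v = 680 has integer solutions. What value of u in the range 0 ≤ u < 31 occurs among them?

13

gcd(255, 527) = 17 (Euclid: 527 = 2·255 + 17; 255 = 15·17 + 0), and 17 | 680.
Extended Euclid: 255·(-2) + 527·(1) = 17. Scale by 40: u₀ = -80.
General solution u = u₀ + 31t; reducing mod 31 gives u = 13 (and v = -5).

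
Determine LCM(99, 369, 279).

lcm(99, 369) = 99·369/gcd = 36531/9 = 4059
lcm(4059, 279) = 4059·279/gcd = 1132461/9 = 125829

125829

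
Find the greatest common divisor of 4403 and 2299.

4403 = 7 · 17 · 37
2299 = 11² · 19
Common: 1 = 1

1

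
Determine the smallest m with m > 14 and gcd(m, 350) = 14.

28

350 = 14·25. Any m with gcd(m, 350) = 14 is a multiple of 14, say 14s, with s coprime to 25.
Need s > 14/14, so s ≥ 2. First s ≥ 2 with gcd(s, 25) = 1 is s = 2. Thus m = 14·2 = 28.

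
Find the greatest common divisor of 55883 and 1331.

1

55883 = 29 · 41 · 47
1331 = 11³
Common: 1 = 1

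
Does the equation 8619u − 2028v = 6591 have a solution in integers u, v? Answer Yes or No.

Yes

gcd(8619, 2028): 8619 = 4·2028 + 507; 2028 = 4·507 + 0 → 507
507 divides 6591, so a solution exists.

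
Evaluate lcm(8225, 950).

312550

8225 = 5² · 7 · 47; 950 = 2 · 5² · 19
max exponents: 2 · 5² · 7 · 19 · 47 = 312550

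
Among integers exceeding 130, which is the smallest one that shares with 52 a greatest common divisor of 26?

52 = 26·2. Any a with gcd(a, 52) = 26 is a multiple of 26, say 26s, with s coprime to 2.
Need s > 130/26, so s ≥ 6. First s ≥ 6 with gcd(s, 2) = 1 is s = 7. Thus a = 26·7 = 182.

182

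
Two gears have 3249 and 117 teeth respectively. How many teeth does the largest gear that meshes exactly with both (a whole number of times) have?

9

Euclid: 3249 = 27·117 + 90; 117 = 1·90 + 27; 90 = 3·27 + 9; 27 = 3·9 + 0. Last nonzero remainder: 9.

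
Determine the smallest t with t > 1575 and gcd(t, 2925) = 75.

gcd(t, 2925) = 75 forces 75 | t; write t = 75s. Then gcd(75s, 75·39) = 75·gcd(s, 39), so need gcd(s, 39) = 1.
75s > 1575 gives s ≥ 22. The least s ≥ 22 coprime to 39 is 22, so t = 75·22 = 1650.

1650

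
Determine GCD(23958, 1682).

Euclid: 23958 = 14·1682 + 410; 1682 = 4·410 + 42; 410 = 9·42 + 32; 42 = 1·32 + 10; 32 = 3·10 + 2; 10 = 5·2 + 0. Last nonzero remainder: 2.

2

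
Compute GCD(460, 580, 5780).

20

gcd(460, 580): 580 = 1·460 + 120; 460 = 3·120 + 100; 120 = 1·100 + 20; 100 = 5·20 + 0 → 20
gcd(20, 5780): 5780 = 289·20 + 0 → 20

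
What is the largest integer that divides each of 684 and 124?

4

Euclid: 684 = 5·124 + 64; 124 = 1·64 + 60; 64 = 1·60 + 4; 60 = 15·4 + 0. Last nonzero remainder: 4.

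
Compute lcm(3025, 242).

6050

3025 = 5² · 11²; 242 = 2 · 11²
max exponents: 2 · 5² · 11² = 6050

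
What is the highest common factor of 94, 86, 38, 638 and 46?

gcd(94, 86): 94 = 1·86 + 8; 86 = 10·8 + 6; 8 = 1·6 + 2; 6 = 3·2 + 0 → 2
gcd(2, 38): 38 = 19·2 + 0 → 2
gcd(2, 638): 638 = 319·2 + 0 → 2
gcd(2, 46): 46 = 23·2 + 0 → 2

2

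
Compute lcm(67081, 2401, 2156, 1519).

lcm(67081, 2401) = 67081·2401/gcd = 161061481/49 = 3286969
lcm(3286969, 2156) = 3286969·2156/gcd = 7086705164/49 = 144626636
lcm(144626636, 1519) = 144626636·1519/gcd = 219687860084/49 = 4483425716

4483425716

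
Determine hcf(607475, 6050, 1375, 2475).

607475 = 5² · 11 · 47²; 6050 = 2 · 5² · 11²; 1375 = 5³ · 11; 2475 = 3² · 5² · 11
gcd takes min exponent of each prime: 5² · 11 = 275

275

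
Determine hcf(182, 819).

91

Euclid: 819 = 4·182 + 91; 182 = 2·91 + 0. Last nonzero remainder: 91.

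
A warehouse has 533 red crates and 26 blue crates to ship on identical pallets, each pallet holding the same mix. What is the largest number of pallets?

13

533 = 13 · 41
26 = 2 · 13
Common: 13 = 13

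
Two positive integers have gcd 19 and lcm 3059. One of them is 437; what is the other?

133

a·b = gcd·lcm = 19·3059 = 58121, so b = 58121/437 = 133.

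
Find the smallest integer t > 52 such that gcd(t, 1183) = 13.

gcd(t, 1183) = 13 forces 13 | t; write t = 13s. Then gcd(13s, 13·91) = 13·gcd(s, 91), so need gcd(s, 91) = 1.
13s > 52 gives s ≥ 5. The least s ≥ 5 coprime to 91 is 5, so t = 13·5 = 65.

65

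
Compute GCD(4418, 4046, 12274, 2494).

gcd(4418, 4046): 4418 = 1·4046 + 372; 4046 = 10·372 + 326; 372 = 1·326 + 46; 326 = 7·46 + 4; 46 = 11·4 + 2; 4 = 2·2 + 0 → 2
gcd(2, 12274): 12274 = 6137·2 + 0 → 2
gcd(2, 2494): 2494 = 1247·2 + 0 → 2

2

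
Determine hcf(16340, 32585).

95

16340 = 2² · 5 · 19 · 43
32585 = 5 · 7³ · 19
Common: 5 · 19 = 95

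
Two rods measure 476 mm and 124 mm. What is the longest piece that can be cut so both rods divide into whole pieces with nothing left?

476 = 2² · 7 · 17
124 = 2² · 31
Common: 2² = 4

4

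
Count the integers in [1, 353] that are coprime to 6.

6 = 2·3. Inclusion–exclusion on these primes:
353 − ⌊353/2⌋ − ⌊353/3⌋ + ⌊353/6⌋ = 118

118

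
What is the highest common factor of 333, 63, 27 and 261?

9

gcd(333, 63): 333 = 5·63 + 18; 63 = 3·18 + 9; 18 = 2·9 + 0 → 9
gcd(9, 27): 27 = 3·9 + 0 → 9
gcd(9, 261): 261 = 29·9 + 0 → 9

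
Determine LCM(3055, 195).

3055 = 5 · 13 · 47; 195 = 3 · 5 · 13
max exponents: 3 · 5 · 13 · 47 = 9165

9165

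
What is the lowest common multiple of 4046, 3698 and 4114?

905207534

4046 = 2 · 7 · 17²; 3698 = 2 · 43²; 4114 = 2 · 11² · 17
lcm takes max exponent of each prime: 2 · 7 · 11² · 17² · 43² = 905207534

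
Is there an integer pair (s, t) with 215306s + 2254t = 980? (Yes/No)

Yes

By Bézout, 215306s + 2254t = 980 has integer solutions iff gcd(215306, 2254) | 980.
Euclid: 215306 = 95·2254 + 1176; 2254 = 1·1176 + 1078; 1176 = 1·1078 + 98; 1078 = 11·98 + 0. gcd = 98; 980 mod 98 = 0. Yes.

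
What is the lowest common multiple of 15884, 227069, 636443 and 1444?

17614196468

15884 = 2² · 11 · 19²; 227069 = 17 · 19² · 37; 636443 = 19² · 41 · 43; 1444 = 2² · 19²
lcm takes max exponent of each prime: 2² · 11 · 17 · 19² · 37 · 41 · 43 = 17614196468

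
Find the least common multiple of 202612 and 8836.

447569908

202612 = 2² · 37³; 8836 = 2² · 47²
max exponents: 2² · 37³ · 47² = 447569908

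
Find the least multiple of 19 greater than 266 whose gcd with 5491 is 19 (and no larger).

285

5491 = 19·289. Any x with gcd(x, 5491) = 19 is a multiple of 19, say 19s, with s coprime to 289.
Need s > 266/19, so s ≥ 15. First s ≥ 15 with gcd(s, 289) = 1 is s = 15. Thus x = 19·15 = 285.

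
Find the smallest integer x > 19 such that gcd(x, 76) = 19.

76 = 19·4. Any x with gcd(x, 76) = 19 is a multiple of 19, say 19s, with s coprime to 4.
Need s > 19/19, so s ≥ 2. First s ≥ 2 with gcd(s, 4) = 1 is s = 3. Thus x = 19·3 = 57.

57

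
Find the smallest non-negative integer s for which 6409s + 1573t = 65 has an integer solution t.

14

Reduce mod 1573: 6409s ≡ 65 (mod 1573). With g = gcd(6409, 1573) = 13 dividing 65, divide through: 493s ≡ 5 (mod 121).
Since gcd(493, 121) = 1, s ≡ 5·(493)⁻¹ ≡ 14 (mod 121). Smallest non-negative: 14.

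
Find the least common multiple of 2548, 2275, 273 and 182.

2548 = 2² · 7² · 13; 2275 = 5² · 7 · 13; 273 = 3 · 7 · 13; 182 = 2 · 7 · 13
lcm takes max exponent of each prime: 2² · 3 · 5² · 7² · 13 = 191100

191100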